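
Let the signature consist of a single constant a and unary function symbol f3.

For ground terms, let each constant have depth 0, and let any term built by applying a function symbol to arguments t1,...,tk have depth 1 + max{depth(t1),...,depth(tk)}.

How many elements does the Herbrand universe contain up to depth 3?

4

Let N_k count ground terms of depth at most k. Each non-constant term of depth ≤ k is some function symbol applied to depth-≤(k−1) arguments, giving N_k = 1 + N_{k-1}.
N_0 = 1
N_1 = 1 + 1 = 2
N_2 = 1 + 2 = 3
N_3 = 1 + 3 = 4
Explicitly: a, f3(a), f3(f3(a)), f3(f3(f3(a))).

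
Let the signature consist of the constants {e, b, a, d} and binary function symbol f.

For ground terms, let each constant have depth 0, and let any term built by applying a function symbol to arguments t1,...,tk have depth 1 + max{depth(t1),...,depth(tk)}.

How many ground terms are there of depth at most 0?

Let N_k count ground terms of depth at most k. Each non-constant term of depth ≤ k is some function symbol applied to depth-≤(k−1) arguments, giving N_k = 4 + N_{k-1}^2.
N_0 = 4

4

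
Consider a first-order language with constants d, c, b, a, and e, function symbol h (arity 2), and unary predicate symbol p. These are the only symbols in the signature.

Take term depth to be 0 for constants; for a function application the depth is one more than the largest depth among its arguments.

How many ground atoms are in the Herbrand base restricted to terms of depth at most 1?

First count ground terms of depth ≤ 1.
Let N_k = |{terms of depth ≤ k}|. Then N_0 = 5 and N_k = 5 + N_{k-1}^2 for k ≥ 1 (one summand per function symbol, arity giving the exponent).
N_0 = 5
N_1 = 5 + 5^2 = 30
So |H| = 30.
Each predicate of arity r yields |H|^r ground atoms (one per choice of an r-tuple from H):
  p: 30
Total ground atoms: 30.

30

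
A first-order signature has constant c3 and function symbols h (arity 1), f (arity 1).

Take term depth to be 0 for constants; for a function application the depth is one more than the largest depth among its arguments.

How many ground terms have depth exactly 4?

16

If N_k denotes the number of depth-≤k ground terms, the 1 constant gives N_0 = 1, and each function symbol of arity r contributes N_{k-1}^r new terms at level k: N_k = 1 + N_{k-1} + N_{k-1}.
N_0 = 1
N_1 = 1 + 1 + 1 = 3
N_2 = 1 + 3 + 3 = 7
N_3 = 1 + 7 + 7 = 15
N_4 = 1 + 15 + 15 = 31
Terms of depth exactly 4: N_4 − N_3 = 31 − 15 = 16.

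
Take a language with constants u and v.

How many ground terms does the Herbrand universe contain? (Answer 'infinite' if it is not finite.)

There are no function symbols, so every ground term is one of the 2 constants.
The Herbrand universe is {u, v}, which is finite with 2 elements.

2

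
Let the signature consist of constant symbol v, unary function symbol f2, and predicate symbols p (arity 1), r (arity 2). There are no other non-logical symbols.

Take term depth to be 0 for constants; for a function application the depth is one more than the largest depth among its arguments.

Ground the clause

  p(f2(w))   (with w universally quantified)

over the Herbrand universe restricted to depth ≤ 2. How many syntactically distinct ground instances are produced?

Ground terms of depth ≤ 2:
  Count level by level. With function symbols f2/1, the terms of depth ≤ k are the 1 constant together with each function applied to depth-≤(k−1) tuples, so N_k = 1 + N_{k-1}.
  N_0 = 1
  N_1 = 1 + 1 = 2
  N_2 = 1 + 2 = 3
  Explicitly: v, f2(v), f2(f2(v)).
So there are 3 ground terms available for substitution.
The clause has 1 distinct variable (w), which appears in the body. In the free term algebra distinct substitutions yield syntactically distinct ground instances.
Number of ground instances = 3.

3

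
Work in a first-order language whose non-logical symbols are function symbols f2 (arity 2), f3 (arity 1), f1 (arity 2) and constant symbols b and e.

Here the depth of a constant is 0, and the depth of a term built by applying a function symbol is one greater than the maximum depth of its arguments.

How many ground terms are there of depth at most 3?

Count level by level. With function symbols f2/2, f3/1, f1/2, the terms of depth ≤ k are the 2 constants together with each function applied to depth-≤(k−1) tuples, so N_k = 2 + N_{k-1}^2 + N_{k-1} + N_{k-1}^2.
N_0 = 2
N_1 = 2 + 2^2 + 2 + 2^2 = 12
N_2 = 2 + 12^2 + 12 + 12^2 = 302
N_3 = 2 + 302^2 + 302 + 302^2 = 182712

182712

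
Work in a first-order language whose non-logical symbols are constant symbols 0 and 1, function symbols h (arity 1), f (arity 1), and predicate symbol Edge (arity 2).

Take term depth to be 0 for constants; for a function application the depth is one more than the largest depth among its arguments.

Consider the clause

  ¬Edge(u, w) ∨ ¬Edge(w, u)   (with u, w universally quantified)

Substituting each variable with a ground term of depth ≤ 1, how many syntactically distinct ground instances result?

36

Ground terms of depth ≤ 1:
  Count level by level. With function symbols h/1, f/1, the terms of depth ≤ k are the 2 constants together with each function applied to depth-≤(k−1) tuples, so N_k = 2 + N_{k-1} + N_{k-1}.
  N_0 = 2
  N_1 = 2 + 2 + 2 = 6
So there are 6 ground terms available for substitution.
There are 2 variables to instantiate (u, w), each occurring in at least one literal, so different choices give different ground instances.
Number of ground instances = 6^2 = 36.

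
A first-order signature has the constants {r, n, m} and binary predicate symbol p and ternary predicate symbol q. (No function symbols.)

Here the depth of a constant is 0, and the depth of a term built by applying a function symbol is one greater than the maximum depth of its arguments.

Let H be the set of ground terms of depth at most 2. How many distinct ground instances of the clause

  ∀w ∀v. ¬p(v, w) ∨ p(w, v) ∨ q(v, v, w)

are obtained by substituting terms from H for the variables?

Ground terms of depth ≤ 2:
  With no function symbols every ground term is a constant, so there are exactly 3 ground terms at every depth bound.
  N_0 = 3
  N_1 = 3
  N_2 = 3
  Explicitly: r, n, m.
So there are 3 ground terms available for substitution.
There are 2 variables to instantiate (w, v), each occurring in at least one literal, so different choices give different ground instances.
Number of ground instances = 3^2 = 9.

9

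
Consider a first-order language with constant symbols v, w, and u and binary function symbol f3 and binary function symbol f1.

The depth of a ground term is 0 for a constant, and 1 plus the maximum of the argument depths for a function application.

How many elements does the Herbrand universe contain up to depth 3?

Let N_k count ground terms of depth at most k. Each non-constant term of depth ≤ k is some function symbol applied to depth-≤(k−1) arguments, giving N_k = 3 + N_{k-1}^2 + N_{k-1}^2.
N_0 = 3
N_1 = 3 + 3^2 + 3^2 = 21
N_2 = 3 + 21^2 + 21^2 = 885
N_3 = 3 + 885^2 + 885^2 = 1566453

1566453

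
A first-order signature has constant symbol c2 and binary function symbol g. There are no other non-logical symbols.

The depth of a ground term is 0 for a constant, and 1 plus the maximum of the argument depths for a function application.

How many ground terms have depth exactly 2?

Write N_k for the number of ground terms of depth ≤ k. A term of depth ≤ k is either a constant or a function symbol applied to arguments of depth ≤ k−1, so N_k = 1 + N_{k-1}^2.
N_0 = 1
N_1 = 1 + 1^2 = 2
N_2 = 1 + 2^2 = 5
Terms of depth exactly 2: N_2 − N_1 = 5 − 2 = 3.

3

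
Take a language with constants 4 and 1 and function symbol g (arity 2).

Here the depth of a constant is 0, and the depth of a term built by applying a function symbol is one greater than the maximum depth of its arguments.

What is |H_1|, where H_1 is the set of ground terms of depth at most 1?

6

Let N_k = |{terms of depth ≤ k}|. Then N_0 = 2 and N_k = 2 + N_{k-1}^2 for k ≥ 1 (one summand per function symbol, arity giving the exponent).
N_0 = 2
N_1 = 2 + 2^2 = 6
Explicitly: 4, 1, g(4, 4), g(4, 1), g(1, 4), g(1, 1).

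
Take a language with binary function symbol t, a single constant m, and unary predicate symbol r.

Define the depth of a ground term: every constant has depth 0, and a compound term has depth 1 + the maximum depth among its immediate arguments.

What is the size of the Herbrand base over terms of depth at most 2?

5

First count ground terms of depth ≤ 2.
If N_k denotes the number of depth-≤k ground terms, the 1 constant gives N_0 = 1, and each function symbol of arity r contributes N_{k-1}^r new terms at level k: N_k = 1 + N_{k-1}^2.
N_0 = 1
N_1 = 1 + 1^2 = 2
N_2 = 1 + 2^2 = 5
Explicitly: m, t(m, m), t(m, t(m, m)), t(t(m, m), m), t(t(m, m), t(m, m)).
So |H| = 5.
Ground atoms are formed by filling each argument slot of a predicate with a term from H, so an r-ary predicate gives |H|^r atoms:
  r: 5
Total ground atoms: 5.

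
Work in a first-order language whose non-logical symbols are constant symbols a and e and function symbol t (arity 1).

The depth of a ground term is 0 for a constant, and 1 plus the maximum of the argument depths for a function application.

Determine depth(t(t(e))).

2

depth(t(e)) = 1 + depth(e) = 1 + 0 = 1
depth(t(t(e))) = 1 + depth(t(e)) = 1 + 1 = 2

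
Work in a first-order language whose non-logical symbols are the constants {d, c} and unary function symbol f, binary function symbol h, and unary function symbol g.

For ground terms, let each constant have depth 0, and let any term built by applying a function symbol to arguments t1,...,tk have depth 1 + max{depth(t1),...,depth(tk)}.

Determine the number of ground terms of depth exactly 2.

Let N_k = |{terms of depth ≤ k}|. Then N_0 = 2 and N_k = 2 + N_{k-1} + N_{k-1}^2 + N_{k-1} for k ≥ 1 (one summand per function symbol, arity giving the exponent).
N_0 = 2
N_1 = 2 + 2 + 2^2 + 2 = 10
N_2 = 2 + 10 + 10^2 + 10 = 122
Terms of depth exactly 2: N_2 − N_1 = 122 − 10 = 112.

112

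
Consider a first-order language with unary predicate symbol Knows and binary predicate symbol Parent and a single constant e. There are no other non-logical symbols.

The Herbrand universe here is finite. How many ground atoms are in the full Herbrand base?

2

With no function symbols, the Herbrand universe is just the 1 constant.
Ground atoms per predicate: Knows: 1, Parent: 1^2 = 1.
Herbrand base size = 1 + 1 = 2.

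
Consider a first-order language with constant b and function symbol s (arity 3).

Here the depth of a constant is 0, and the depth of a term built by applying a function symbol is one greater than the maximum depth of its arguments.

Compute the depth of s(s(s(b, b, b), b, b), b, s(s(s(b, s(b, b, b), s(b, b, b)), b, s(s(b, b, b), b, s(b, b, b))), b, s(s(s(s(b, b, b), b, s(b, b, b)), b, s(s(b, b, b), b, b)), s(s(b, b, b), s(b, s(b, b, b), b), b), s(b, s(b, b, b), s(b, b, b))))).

depth(s(b, b, b)) = 1 + max(0, 0, 0) = 1
depth(s(s(b, b, b), b, b)) = 1 + max(1, 0, 0) = 2
depth(s(b, s(b, b, b), s(b, b, b))) = 1 + max(0, 1, 1) = 2
depth(s(s(b, b, b), b, s(b, b, b))) = 1 + max(1, 0, 1) = 2
depth(s(s(b, s(b, b, b), s(b, b, b)), b, s(s(b, b, b), b, s(b, b, b)))) = 1 + max(2, 0, 2) = 3
depth(s(s(s(b, b, b), b, s(b, b, b)), b, s(s(b, b, b), b, b))) = 1 + max(2, 0, 2) = 3
depth(s(b, s(b, b, b), b)) = 1 + max(0, 1, 0) = 2
depth(s(s(b, b, b), s(b, s(b, b, b), b), b)) = 1 + max(1, 2, 0) = 3
depth(s(s(s(s(b, b, b), b, s(b, b, b)), b, s(s(b, b, b), b, b)), s(s(b, b, b), s(b, s(b, b, b), b), b), s(b, s(b, b, b), s(b, b, b)))) = 1 + max(3, 3, 2) = 4
depth(s(s(s(b, s(b, b, b), s(b, b, b)), b, s(s(b, b, b), b, s(b, b, b))), b, s(s(s(s(b, b, b), b, s(b, b, b)), b, s(s(b, b, b), b, b)), s(s(b, b, b), s(b, s(b, b, b), b), b), s(b, s(b, b, b), s(b, b, b))))) = 1 + max(3, 0, 4) = 5
depth(s(s(s(b, b, b), b, b), b, s(s(s(b, s(b, b, b), s(b, b, b)), b, s(s(b, b, b), b, s(b, b, b))), b, s(s(s(s(b, b, b), b, s(b, b, b)), b, s(s(b, b, b), b, b)), s(s(b, b, b), s(b, s(b, b, b), b), b), s(b, s(b, b, b), s(b, b, b)))))) = 1 + max(2, 0, 5) = 6

6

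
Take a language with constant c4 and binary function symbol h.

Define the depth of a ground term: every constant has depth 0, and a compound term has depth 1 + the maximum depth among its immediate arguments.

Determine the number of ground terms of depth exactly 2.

3

Write N_k for the number of ground terms of depth ≤ k. A term of depth ≤ k is either a constant or a function symbol applied to arguments of depth ≤ k−1, so N_k = 1 + N_{k-1}^2.
N_0 = 1
N_1 = 1 + 1^2 = 2
N_2 = 1 + 2^2 = 5
Terms of depth exactly 2: N_2 − N_1 = 5 − 2 = 3.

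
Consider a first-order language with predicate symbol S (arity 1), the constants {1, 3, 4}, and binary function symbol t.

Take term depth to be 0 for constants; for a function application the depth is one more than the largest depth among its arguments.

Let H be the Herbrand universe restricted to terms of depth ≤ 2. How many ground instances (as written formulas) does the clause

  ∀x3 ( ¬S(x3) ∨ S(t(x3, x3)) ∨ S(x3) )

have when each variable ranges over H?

147

Ground terms of depth ≤ 2:
  Count level by level. With function symbols t/2, the terms of depth ≤ k are the 3 constants together with each function applied to depth-≤(k−1) tuples, so N_k = 3 + N_{k-1}^2.
  N_0 = 3
  N_1 = 3 + 3^2 = 12
  N_2 = 3 + 12^2 = 147
So there are 147 ground terms available for substitution.
The body mentions the single quantified variable x3; since ground terms form a free algebra, no two substitutions collapse to the same formula.
Number of ground instances = 147.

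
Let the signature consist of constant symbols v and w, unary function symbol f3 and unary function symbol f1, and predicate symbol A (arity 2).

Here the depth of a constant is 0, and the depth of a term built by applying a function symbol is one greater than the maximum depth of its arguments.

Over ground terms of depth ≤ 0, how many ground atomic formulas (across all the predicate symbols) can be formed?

4

First count ground terms of depth ≤ 0.
Let N_k count ground terms of depth at most k. Each non-constant term of depth ≤ k is some function symbol applied to depth-≤(k−1) arguments, giving N_k = 2 + N_{k-1} + N_{k-1}.
N_0 = 2
So |H| = 2.
A ground atom is a predicate applied to a tuple of terms from H, so the count is the sum over predicates of |H|^arity:
  A: 2^2 = 4
Total ground atoms: 4.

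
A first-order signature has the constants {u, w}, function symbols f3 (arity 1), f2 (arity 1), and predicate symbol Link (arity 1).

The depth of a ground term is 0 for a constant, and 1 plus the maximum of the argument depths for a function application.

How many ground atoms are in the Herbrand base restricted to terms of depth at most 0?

First count ground terms of depth ≤ 0.
Count level by level. With function symbols f3/1, f2/1, the terms of depth ≤ k are the 2 constants together with each function applied to depth-≤(k−1) tuples, so N_k = 2 + N_{k-1} + N_{k-1}.
N_0 = 2
Explicitly: u, w.
So |H| = 2.
Each predicate of arity r yields |H|^r ground atoms (one per choice of an r-tuple from H):
  Link: 2
Total ground atoms: 2.

2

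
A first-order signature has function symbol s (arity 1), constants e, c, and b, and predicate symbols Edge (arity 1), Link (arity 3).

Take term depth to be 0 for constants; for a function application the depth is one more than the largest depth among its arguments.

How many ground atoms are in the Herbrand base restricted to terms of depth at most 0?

First count ground terms of depth ≤ 0.
Write N_k for the number of ground terms of depth ≤ k. A term of depth ≤ k is either a constant or a function symbol applied to arguments of depth ≤ k−1, so N_k = 3 + N_{k-1}.
N_0 = 3
So |H| = 3.
Ground atoms are formed by filling each argument slot of a predicate with a term from H, so an r-ary predicate gives |H|^r atoms:
  Edge: 3;  Link: 3^3 = 27
Total ground atoms: 3 + 27 = 30.

30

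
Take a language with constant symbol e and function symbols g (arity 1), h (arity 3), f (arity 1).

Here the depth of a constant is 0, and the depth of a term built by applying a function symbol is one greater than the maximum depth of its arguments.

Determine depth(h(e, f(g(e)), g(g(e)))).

3

depth(g(e)) = 1 + depth(e) = 1 + 0 = 1
depth(f(g(e))) = 1 + depth(g(e)) = 1 + 1 = 2
depth(g(g(e))) = 1 + depth(g(e)) = 1 + 1 = 2
depth(h(e, f(g(e)), g(g(e)))) = 1 + max(0, 2, 2) = 3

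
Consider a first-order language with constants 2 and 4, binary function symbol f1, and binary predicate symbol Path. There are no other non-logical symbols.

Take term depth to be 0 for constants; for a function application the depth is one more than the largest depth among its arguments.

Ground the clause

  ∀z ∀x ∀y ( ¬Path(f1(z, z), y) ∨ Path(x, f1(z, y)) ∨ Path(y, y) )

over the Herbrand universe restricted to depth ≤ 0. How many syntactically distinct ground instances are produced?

Ground terms of depth ≤ 0:
  Let N_k count ground terms of depth at most k. Each non-constant term of depth ≤ k is some function symbol applied to depth-≤(k−1) arguments, giving N_k = 2 + N_{k-1}^2.
  N_0 = 2
  Explicitly: 2, 4.
So there are 2 ground terms available for substitution.
The body mentions every one of the 3 quantified variables; since ground terms form a free algebra, no two substitutions collapse to the same formula.
Number of ground instances = 2^3 = 8.

8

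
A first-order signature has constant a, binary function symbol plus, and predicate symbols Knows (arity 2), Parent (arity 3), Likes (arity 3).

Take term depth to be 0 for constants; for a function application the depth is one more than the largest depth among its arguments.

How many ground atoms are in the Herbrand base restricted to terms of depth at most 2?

First count ground terms of depth ≤ 2.
Let N_k = |{terms of depth ≤ k}|. Then N_0 = 1 and N_k = 1 + N_{k-1}^2 for k ≥ 1 (one summand per function symbol, arity giving the exponent).
N_0 = 1
N_1 = 1 + 1^2 = 2
N_2 = 1 + 2^2 = 5
Explicitly: a, plus(a, a), plus(a, plus(a, a)), plus(plus(a, a), a), plus(plus(a, a), plus(a, a)).
So |H| = 5.
Each predicate of arity r yields |H|^r ground atoms (one per choice of an r-tuple from H):
  Knows: 5^2 = 25;  Parent: 5^3 = 125;  Likes: 5^3 = 125
Total ground atoms: 25 + 125 + 125 = 275.

275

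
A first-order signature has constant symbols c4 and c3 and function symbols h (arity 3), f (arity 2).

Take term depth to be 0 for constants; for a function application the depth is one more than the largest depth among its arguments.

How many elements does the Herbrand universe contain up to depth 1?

14

If N_k denotes the number of depth-≤k ground terms, the 2 constants give N_0 = 2, and each function symbol of arity r contributes N_{k-1}^r new terms at level k: N_k = 2 + N_{k-1}^3 + N_{k-1}^2.
N_0 = 2
N_1 = 2 + 2^3 + 2^2 = 14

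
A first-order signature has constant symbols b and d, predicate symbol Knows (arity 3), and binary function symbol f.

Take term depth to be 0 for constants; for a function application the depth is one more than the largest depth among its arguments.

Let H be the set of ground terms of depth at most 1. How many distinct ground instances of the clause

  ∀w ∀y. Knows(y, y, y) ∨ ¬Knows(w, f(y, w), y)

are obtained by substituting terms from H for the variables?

Ground terms of depth ≤ 1:
  Let N_k = |{terms of depth ≤ k}|. Then N_0 = 2 and N_k = 2 + N_{k-1}^2 for k ≥ 1 (one summand per function symbol, arity giving the exponent).
  N_0 = 2
  N_1 = 2 + 2^2 = 6
So there are 6 ground terms available for substitution.
Each of w, y ranges independently over the available ground terms, and distinct assignments produce distinct instances.
Number of ground instances = 6^2 = 36.

36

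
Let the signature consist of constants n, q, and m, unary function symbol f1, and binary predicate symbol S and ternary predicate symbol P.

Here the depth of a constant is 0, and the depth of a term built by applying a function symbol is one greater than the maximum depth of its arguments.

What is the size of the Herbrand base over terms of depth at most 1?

First count ground terms of depth ≤ 1.
If N_k denotes the number of depth-≤k ground terms, the 3 constants give N_0 = 3, and each function symbol of arity r contributes N_{k-1}^r new terms at level k: N_k = 3 + N_{k-1}.
N_0 = 3
N_1 = 3 + 3 = 6
Explicitly: n, q, m, f1(n), f1(q), f1(m).
So |H| = 6.
A ground atom is a predicate applied to a tuple of terms from H, so the count is the sum over predicates of |H|^arity:
  S: 6^2 = 36;  P: 6^3 = 216
Total ground atoms: 36 + 216 = 252.

252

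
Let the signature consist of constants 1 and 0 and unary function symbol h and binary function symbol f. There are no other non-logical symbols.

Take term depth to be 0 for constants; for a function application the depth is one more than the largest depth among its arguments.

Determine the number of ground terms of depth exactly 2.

Let N_k = |{terms of depth ≤ k}|. Then N_0 = 2 and N_k = 2 + N_{k-1} + N_{k-1}^2 for k ≥ 1 (one summand per function symbol, arity giving the exponent).
N_0 = 2
N_1 = 2 + 2 + 2^2 = 8
N_2 = 2 + 8 + 8^2 = 74
Terms of depth exactly 2: N_2 − N_1 = 74 − 8 = 66.

66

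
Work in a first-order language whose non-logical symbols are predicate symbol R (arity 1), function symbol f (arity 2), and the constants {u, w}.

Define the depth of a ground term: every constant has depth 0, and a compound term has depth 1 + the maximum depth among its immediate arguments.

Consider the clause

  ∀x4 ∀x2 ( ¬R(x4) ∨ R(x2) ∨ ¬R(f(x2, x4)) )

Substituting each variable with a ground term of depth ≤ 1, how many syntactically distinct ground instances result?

Ground terms of depth ≤ 1:
  Let N_k = |{terms of depth ≤ k}|. Then N_0 = 2 and N_k = 2 + N_{k-1}^2 for k ≥ 1 (one summand per function symbol, arity giving the exponent).
  N_0 = 2
  N_1 = 2 + 2^2 = 6
So there are 6 ground terms available for substitution.
The clause has 2 distinct variables (x4, x2), each appearing in the body. In the free term algebra distinct substitutions yield syntactically distinct ground instances.
Number of ground instances = 6^2 = 36.

36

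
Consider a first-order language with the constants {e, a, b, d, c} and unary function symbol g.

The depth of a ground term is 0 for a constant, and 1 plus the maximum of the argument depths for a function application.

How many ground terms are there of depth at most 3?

Write N_k for the number of ground terms of depth ≤ k. A term of depth ≤ k is either a constant or a function symbol applied to arguments of depth ≤ k−1, so N_k = 5 + N_{k-1}.
N_0 = 5
N_1 = 5 + 5 = 10
N_2 = 5 + 10 = 15
N_3 = 5 + 15 = 20

20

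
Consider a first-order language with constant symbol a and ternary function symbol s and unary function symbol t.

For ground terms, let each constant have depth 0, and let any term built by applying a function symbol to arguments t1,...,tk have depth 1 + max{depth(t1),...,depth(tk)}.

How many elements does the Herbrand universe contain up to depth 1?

Let N_k = |{terms of depth ≤ k}|. Then N_0 = 1 and N_k = 1 + N_{k-1}^3 + N_{k-1} for k ≥ 1 (one summand per function symbol, arity giving the exponent).
N_0 = 1
N_1 = 1 + 1^3 + 1 = 3
Explicitly: a, s(a, a, a), t(a).

3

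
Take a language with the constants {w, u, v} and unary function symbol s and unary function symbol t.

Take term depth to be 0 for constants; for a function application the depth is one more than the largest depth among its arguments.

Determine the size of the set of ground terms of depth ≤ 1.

9

Write N_k for the number of ground terms of depth ≤ k. A term of depth ≤ k is either a constant or a function symbol applied to arguments of depth ≤ k−1, so N_k = 3 + N_{k-1} + N_{k-1}.
N_0 = 3
N_1 = 3 + 3 + 3 = 9
Explicitly: w, u, v, s(w), s(u), s(v), t(w), t(u), t(v).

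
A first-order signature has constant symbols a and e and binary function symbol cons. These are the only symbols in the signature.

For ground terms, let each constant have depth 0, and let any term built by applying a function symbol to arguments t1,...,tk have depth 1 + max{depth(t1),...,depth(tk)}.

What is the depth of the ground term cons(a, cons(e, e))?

2

depth(cons(e, e)) = 1 + max(0, 0) = 1
depth(cons(a, cons(e, e))) = 1 + max(0, 1) = 2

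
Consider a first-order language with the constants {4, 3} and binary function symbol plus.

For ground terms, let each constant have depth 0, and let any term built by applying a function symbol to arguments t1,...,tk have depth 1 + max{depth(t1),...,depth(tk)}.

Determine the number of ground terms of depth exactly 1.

4

Count level by level. With function symbols plus/2, the terms of depth ≤ k are the 2 constants together with each function applied to depth-≤(k−1) tuples, so N_k = 2 + N_{k-1}^2.
N_0 = 2
N_1 = 2 + 2^2 = 6
Terms of depth exactly 1: N_1 − N_0 = 6 − 2 = 4.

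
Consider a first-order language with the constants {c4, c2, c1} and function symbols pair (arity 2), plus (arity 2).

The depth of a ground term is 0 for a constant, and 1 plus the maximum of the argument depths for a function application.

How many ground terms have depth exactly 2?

864

Let N_k count ground terms of depth at most k. Each non-constant term of depth ≤ k is some function symbol applied to depth-≤(k−1) arguments, giving N_k = 3 + N_{k-1}^2 + N_{k-1}^2.
N_0 = 3
N_1 = 3 + 3^2 + 3^2 = 21
N_2 = 3 + 21^2 + 21^2 = 885
Terms of depth exactly 2: N_2 − N_1 = 885 − 21 = 864.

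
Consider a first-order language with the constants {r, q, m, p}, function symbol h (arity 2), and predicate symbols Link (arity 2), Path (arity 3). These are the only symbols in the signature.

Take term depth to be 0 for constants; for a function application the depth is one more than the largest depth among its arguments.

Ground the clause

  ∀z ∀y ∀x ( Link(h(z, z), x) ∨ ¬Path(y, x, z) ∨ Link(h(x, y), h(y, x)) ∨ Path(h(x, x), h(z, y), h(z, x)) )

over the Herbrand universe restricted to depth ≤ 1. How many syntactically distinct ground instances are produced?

8000

Ground terms of depth ≤ 1:
  If N_k denotes the number of depth-≤k ground terms, the 4 constants give N_0 = 4, and each function symbol of arity r contributes N_{k-1}^r new terms at level k: N_k = 4 + N_{k-1}^2.
  N_0 = 4
  N_1 = 4 + 4^2 = 20
So there are 20 ground terms available for substitution.
Each of z, y, x ranges independently over the available ground terms, and distinct assignments produce distinct instances.
Number of ground instances = 20^3 = 8000.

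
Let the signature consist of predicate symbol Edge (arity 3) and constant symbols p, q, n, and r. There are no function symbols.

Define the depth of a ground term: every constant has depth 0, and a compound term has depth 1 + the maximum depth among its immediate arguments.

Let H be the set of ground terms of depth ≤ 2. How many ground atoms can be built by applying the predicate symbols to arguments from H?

First count ground terms of depth ≤ 2.
With no function symbols every ground term is a constant, so there are exactly 4 ground terms at every depth bound.
N_0 = 4
N_1 = 4
N_2 = 4
Explicitly: p, q, n, r.
So |H| = 4.
For each predicate symbol, the number of ground atoms is |H| raised to its arity; summing:
  Edge: 4^3 = 64
Total ground atoms: 64.

64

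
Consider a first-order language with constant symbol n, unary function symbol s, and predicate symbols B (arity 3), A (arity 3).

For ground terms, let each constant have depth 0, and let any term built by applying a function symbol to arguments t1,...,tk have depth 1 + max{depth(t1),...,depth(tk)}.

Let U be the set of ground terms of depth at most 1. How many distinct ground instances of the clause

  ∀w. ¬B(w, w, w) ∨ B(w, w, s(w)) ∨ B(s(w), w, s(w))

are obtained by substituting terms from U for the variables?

2

Ground terms of depth ≤ 1:
  Let N_k = |{terms of depth ≤ k}|. Then N_0 = 1 and N_k = 1 + N_{k-1} for k ≥ 1 (one summand per function symbol, arity giving the exponent).
  N_0 = 1
  N_1 = 1 + 1 = 2
So there are 2 ground terms available for substitution.
The variable w ranges independently over the available ground terms, and distinct assignments produce distinct instances.
Number of ground instances = 2.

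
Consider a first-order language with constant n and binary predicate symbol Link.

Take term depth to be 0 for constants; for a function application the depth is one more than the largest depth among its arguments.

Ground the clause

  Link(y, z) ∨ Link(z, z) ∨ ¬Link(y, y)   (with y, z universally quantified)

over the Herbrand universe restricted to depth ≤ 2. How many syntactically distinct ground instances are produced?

Ground terms of depth ≤ 2:
  With no function symbols every ground term is a constant, so there is exactly 1 ground term at every depth bound.
  N_0 = 1
  N_1 = 1
  N_2 = 1
  Explicitly: n.
So there is exactly 1 ground term available for substitution.
There are 2 variables to instantiate (y, z), each occurring in at least one literal, so different choices give different ground instances.
Number of ground instances = 1^2 = 1.

1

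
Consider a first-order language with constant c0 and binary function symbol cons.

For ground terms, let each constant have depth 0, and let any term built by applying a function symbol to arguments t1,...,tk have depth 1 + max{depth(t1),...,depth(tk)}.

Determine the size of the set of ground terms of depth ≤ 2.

Let N_k count ground terms of depth at most k. Each non-constant term of depth ≤ k is some function symbol applied to depth-≤(k−1) arguments, giving N_k = 1 + N_{k-1}^2.
N_0 = 1
N_1 = 1 + 1^2 = 2
N_2 = 1 + 2^2 = 5

5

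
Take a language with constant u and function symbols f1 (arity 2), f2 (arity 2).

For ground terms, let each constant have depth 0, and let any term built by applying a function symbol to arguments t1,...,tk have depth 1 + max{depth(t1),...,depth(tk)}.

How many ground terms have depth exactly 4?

Count level by level. With function symbols f1/2, f2/2, the terms of depth ≤ k are the 1 constant together with each function applied to depth-≤(k−1) tuples, so N_k = 1 + N_{k-1}^2 + N_{k-1}^2.
N_0 = 1
N_1 = 1 + 1^2 + 1^2 = 3
N_2 = 1 + 3^2 + 3^2 = 19
N_3 = 1 + 19^2 + 19^2 = 723
N_4 = 1 + 723^2 + 723^2 = 1045459
Terms of depth exactly 4: N_4 − N_3 = 1045459 − 723 = 1044736.

1044736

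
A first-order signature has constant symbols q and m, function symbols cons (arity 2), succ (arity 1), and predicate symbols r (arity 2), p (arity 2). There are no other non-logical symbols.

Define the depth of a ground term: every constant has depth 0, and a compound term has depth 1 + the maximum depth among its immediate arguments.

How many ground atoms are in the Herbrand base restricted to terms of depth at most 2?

10952

First count ground terms of depth ≤ 2.
If N_k denotes the number of depth-≤k ground terms, the 2 constants give N_0 = 2, and each function symbol of arity r contributes N_{k-1}^r new terms at level k: N_k = 2 + N_{k-1}^2 + N_{k-1}.
N_0 = 2
N_1 = 2 + 2^2 + 2 = 8
N_2 = 2 + 8^2 + 8 = 74
So |H| = 74.
Ground atoms are formed by filling each argument slot of a predicate with a term from H, so an r-ary predicate gives |H|^r atoms:
  r: 74^2 = 5476;  p: 74^2 = 5476
Total ground atoms: 5476 + 5476 = 10952.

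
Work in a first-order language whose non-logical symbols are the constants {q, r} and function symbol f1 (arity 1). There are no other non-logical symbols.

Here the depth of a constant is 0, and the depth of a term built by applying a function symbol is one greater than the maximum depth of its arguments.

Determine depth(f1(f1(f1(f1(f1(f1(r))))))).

6

depth(f1(r)) = 1 + depth(r) = 1 + 0 = 1
depth(f1(f1(r))) = 1 + depth(f1(r)) = 1 + 1 = 2
depth(f1(f1(f1(r)))) = 1 + depth(f1(f1(r))) = 1 + 2 = 3
depth(f1(f1(f1(f1(r))))) = 1 + depth(f1(f1(f1(r)))) = 1 + 3 = 4
depth(f1(f1(f1(f1(f1(r)))))) = 1 + depth(f1(f1(f1(f1(r))))) = 1 + 4 = 5
depth(f1(f1(f1(f1(f1(f1(r))))))) = 1 + depth(f1(f1(f1(f1(f1(r)))))) = 1 + 5 = 6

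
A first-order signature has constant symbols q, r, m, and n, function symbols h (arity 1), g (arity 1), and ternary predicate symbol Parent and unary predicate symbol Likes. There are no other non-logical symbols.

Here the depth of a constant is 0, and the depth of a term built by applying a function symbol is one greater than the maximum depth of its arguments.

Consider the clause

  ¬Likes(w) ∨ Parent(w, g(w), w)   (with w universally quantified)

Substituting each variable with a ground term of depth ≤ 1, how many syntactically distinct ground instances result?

Ground terms of depth ≤ 1:
  Let N_k count ground terms of depth at most k. Each non-constant term of depth ≤ k is some function symbol applied to depth-≤(k−1) arguments, giving N_k = 4 + N_{k-1} + N_{k-1}.
  N_0 = 4
  N_1 = 4 + 4 + 4 = 12
  Explicitly: q, r, m, n, h(q), h(r), h(m), h(n), g(q), g(r), g(m), g(n).
So there are 12 ground terms available for substitution.
The body mentions the single quantified variable w; since ground terms form a free algebra, no two substitutions collapse to the same formula.
Number of ground instances = 12.

12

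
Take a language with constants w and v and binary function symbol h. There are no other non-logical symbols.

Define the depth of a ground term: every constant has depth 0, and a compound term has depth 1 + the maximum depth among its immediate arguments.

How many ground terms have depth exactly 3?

1408

Write N_k for the number of ground terms of depth ≤ k. A term of depth ≤ k is either a constant or a function symbol applied to arguments of depth ≤ k−1, so N_k = 2 + N_{k-1}^2.
N_0 = 2
N_1 = 2 + 2^2 = 6
N_2 = 2 + 6^2 = 38
N_3 = 2 + 38^2 = 1446
Terms of depth exactly 3: N_3 − N_2 = 1446 − 38 = 1408.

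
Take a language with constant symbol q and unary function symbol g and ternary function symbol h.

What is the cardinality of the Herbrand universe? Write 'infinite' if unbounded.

infinite

The signature has at least one function symbol (g, arity 1) and at least one constant (q).
Iterating g gives infinitely many distinct ground terms: q, g(q), g(g(q)), ...
So the Herbrand universe is infinite.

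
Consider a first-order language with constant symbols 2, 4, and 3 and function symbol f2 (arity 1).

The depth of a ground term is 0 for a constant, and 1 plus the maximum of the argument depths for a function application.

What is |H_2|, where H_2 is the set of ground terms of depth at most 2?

9

Let N_k count ground terms of depth at most k. Each non-constant term of depth ≤ k is some function symbol applied to depth-≤(k−1) arguments, giving N_k = 3 + N_{k-1}.
N_0 = 3
N_1 = 3 + 3 = 6
N_2 = 3 + 6 = 9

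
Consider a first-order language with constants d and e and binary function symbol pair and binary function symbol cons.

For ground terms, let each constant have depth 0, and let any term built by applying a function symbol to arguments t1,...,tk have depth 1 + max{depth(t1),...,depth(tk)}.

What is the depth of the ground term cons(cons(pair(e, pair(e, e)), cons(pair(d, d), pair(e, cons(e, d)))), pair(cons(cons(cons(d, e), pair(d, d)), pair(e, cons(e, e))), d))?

5

depth(pair(e, e)) = 1 + max(0, 0) = 1
depth(pair(e, pair(e, e))) = 1 + max(0, 1) = 2
depth(pair(d, d)) = 1 + max(0, 0) = 1
depth(cons(e, d)) = 1 + max(0, 0) = 1
depth(pair(e, cons(e, d))) = 1 + max(0, 1) = 2
depth(cons(pair(d, d), pair(e, cons(e, d)))) = 1 + max(1, 2) = 3
depth(cons(pair(e, pair(e, e)), cons(pair(d, d), pair(e, cons(e, d))))) = 1 + max(2, 3) = 4
depth(cons(d, e)) = 1 + max(0, 0) = 1
depth(cons(cons(d, e), pair(d, d))) = 1 + max(1, 1) = 2
depth(cons(e, e)) = 1 + max(0, 0) = 1
depth(pair(e, cons(e, e))) = 1 + max(0, 1) = 2
depth(cons(cons(cons(d, e), pair(d, d)), pair(e, cons(e, e)))) = 1 + max(2, 2) = 3
depth(pair(cons(cons(cons(d, e), pair(d, d)), pair(e, cons(e, e))), d)) = 1 + max(3, 0) = 4
depth(cons(cons(pair(e, pair(e, e)), cons(pair(d, d), pair(e, cons(e, d)))), pair(cons(cons(cons(d, e), pair(d, d)), pair(e, cons(e, e))), d))) = 1 + max(4, 4) = 5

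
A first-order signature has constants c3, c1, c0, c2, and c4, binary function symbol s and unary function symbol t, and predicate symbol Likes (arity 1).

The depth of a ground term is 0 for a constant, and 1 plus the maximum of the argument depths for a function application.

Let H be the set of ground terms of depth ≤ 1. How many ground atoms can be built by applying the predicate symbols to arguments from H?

First count ground terms of depth ≤ 1.
Let N_k = |{terms of depth ≤ k}|. Then N_0 = 5 and N_k = 5 + N_{k-1}^2 + N_{k-1} for k ≥ 1 (one summand per function symbol, arity giving the exponent).
N_0 = 5
N_1 = 5 + 5^2 + 5 = 35
So |H| = 35.
For each predicate symbol, the number of ground atoms is |H| raised to its arity; summing:
  Likes: 35
Total ground atoms: 35.

35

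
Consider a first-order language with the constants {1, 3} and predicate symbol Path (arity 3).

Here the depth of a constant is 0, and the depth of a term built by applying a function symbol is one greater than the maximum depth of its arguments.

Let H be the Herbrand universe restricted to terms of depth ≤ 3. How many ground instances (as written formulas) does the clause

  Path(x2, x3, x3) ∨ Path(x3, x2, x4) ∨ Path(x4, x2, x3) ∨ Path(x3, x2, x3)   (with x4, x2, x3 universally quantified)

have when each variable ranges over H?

8

Ground terms of depth ≤ 3:
  With no function symbols every ground term is a constant, so there are exactly 2 ground terms at every depth bound.
  N_0 = 2
  N_1 = 2
  N_2 = 2
  N_3 = 2
  Explicitly: 1, 3.
So there are 2 ground terms available for substitution.
The clause has 3 distinct variables (x4, x2, x3), each appearing in the body. In the free term algebra distinct substitutions yield syntactically distinct ground instances.
Number of ground instances = 2^3 = 8.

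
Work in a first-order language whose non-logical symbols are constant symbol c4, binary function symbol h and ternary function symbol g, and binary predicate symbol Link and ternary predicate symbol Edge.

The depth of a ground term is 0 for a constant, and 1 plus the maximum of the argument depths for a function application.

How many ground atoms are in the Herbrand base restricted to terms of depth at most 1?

36

First count ground terms of depth ≤ 1.
Count level by level. With function symbols h/2, g/3, the terms of depth ≤ k are the 1 constant together with each function applied to depth-≤(k−1) tuples, so N_k = 1 + N_{k-1}^2 + N_{k-1}^3.
N_0 = 1
N_1 = 1 + 1^2 + 1^3 = 3
So |H| = 3.
A ground atom is a predicate applied to a tuple of terms from H, so the count is the sum over predicates of |H|^arity:
  Link: 3^2 = 9;  Edge: 3^3 = 27
Total ground atoms: 9 + 27 = 36.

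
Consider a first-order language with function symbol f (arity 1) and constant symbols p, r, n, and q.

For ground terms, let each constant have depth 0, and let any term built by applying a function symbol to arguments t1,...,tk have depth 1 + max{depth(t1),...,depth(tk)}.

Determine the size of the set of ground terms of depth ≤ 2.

Write N_k for the number of ground terms of depth ≤ k. A term of depth ≤ k is either a constant or a function symbol applied to arguments of depth ≤ k−1, so N_k = 4 + N_{k-1}.
N_0 = 4
N_1 = 4 + 4 = 8
N_2 = 4 + 8 = 12

12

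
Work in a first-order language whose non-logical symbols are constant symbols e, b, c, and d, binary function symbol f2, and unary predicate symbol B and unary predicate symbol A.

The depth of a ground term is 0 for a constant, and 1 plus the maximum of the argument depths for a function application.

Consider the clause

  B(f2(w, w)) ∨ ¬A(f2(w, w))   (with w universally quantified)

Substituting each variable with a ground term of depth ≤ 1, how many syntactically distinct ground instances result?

20

Ground terms of depth ≤ 1:
  Let N_k = |{terms of depth ≤ k}|. Then N_0 = 4 and N_k = 4 + N_{k-1}^2 for k ≥ 1 (one summand per function symbol, arity giving the exponent).
  N_0 = 4
  N_1 = 4 + 4^2 = 20
So there are 20 ground terms available for substitution.
The variable w ranges independently over the available ground terms, and distinct assignments produce distinct instances.
Number of ground instances = 20.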